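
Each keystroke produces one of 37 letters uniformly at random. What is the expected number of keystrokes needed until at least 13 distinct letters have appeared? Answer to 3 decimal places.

Going from k to k+1 distinct takes a geometric number of keystrokes with mean 37/(37-k).
Sum over k = 0,...,12: E = 37/37 + 37/36 + 37/35 + ... + 37/26 + 37/25 = 15.7482.

15.748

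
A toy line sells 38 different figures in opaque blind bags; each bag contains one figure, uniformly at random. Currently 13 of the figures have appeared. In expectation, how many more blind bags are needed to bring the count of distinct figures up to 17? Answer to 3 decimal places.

With k distinct figures already seen, the next new one takes an expected 38/(38-k) blind bags.
Sum over k = 13,...,16: E = 38/25 + 38/24 + 38/23 + 38/22 = 6.4828.

6.483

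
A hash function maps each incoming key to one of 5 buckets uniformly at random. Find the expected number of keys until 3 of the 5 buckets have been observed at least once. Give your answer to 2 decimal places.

3.92

Going from k to k+1 distinct takes a geometric number of keys with mean 5/(5-k).
Sum over k = 0,...,2: E = 5/5 + 5/4 + 5/3 = 3.917.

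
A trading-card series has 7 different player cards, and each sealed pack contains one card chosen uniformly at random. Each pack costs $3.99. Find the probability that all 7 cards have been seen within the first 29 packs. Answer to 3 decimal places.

0.921

By inclusion–exclusion over which cards are missing,
P(all seen) = Σ_{j=0}^{7} (-1)^j C(7,j)((7-j)/7)^29
= 1.0000 - 0.0801 + 0.0012 - 0.0000 + 0.0000 - 0.0000 + 0.0000 - 0.0000
= 0.9211.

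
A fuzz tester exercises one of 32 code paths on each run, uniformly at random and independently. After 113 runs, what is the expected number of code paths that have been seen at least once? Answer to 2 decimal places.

For each code path, P(seen in 113 runs) = 1 - (31/32)^113 = 0.972.
By linearity of expectation, E[distinct seen] = 32·(1 - (31/32)^113) = 31.115.

31.11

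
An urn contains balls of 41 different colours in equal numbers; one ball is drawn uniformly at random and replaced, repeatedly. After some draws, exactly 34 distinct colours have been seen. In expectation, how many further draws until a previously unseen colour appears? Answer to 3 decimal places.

5.857

Each draw yields a new colour with probability (41-34)/41 = 7/41, so the wait is geometric with mean 41/7.
E = 41/7 = 5.8571.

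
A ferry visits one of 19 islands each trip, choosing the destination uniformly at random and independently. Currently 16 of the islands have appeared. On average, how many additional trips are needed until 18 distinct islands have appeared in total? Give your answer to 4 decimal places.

The wait to go from k to k+1 distinct islands is geometric with mean 19/(19-k).
Sum over k = 16,...,17: E = 19/3 + 19/2 = 15.83333.

15.8333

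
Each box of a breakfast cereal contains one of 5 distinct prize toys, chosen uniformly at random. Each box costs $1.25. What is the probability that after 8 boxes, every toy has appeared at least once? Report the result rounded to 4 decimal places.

0.3226

By inclusion–exclusion over which toys are missing,
P(all seen) = Σ_{j=0}^{5} (-1)^j C(5,j)((5-j)/5)^8
= 1.00000 - 0.83886 + 0.16796 - 0.00655 + 0.00001 - 0.00000
= 0.32256.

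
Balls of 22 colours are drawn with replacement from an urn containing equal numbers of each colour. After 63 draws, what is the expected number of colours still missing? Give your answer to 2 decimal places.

For each colour, P(unseen after 63) = (21/22)^63 = 0.053.
By linearity of expectation, E[unseen] = 22·(21/22)^63 = 1.174.

1.17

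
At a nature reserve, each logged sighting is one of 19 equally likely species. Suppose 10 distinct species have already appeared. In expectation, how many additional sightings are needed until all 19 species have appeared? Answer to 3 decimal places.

The wait to go from k to k+1 distinct species is geometric with mean 19/(19-k).
Sum over k = 10,...,18: E = 19/9 + 19/8 + 19/7 + ... + 19/2 + 19/1 = 53.7504.

53.750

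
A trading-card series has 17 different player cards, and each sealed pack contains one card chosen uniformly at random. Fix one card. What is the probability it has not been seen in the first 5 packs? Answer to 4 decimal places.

0.7385

On each pack the fixed card fails to appear with probability 16/17.
P(still missing after 5) = (16/17)^5 = 0.73851.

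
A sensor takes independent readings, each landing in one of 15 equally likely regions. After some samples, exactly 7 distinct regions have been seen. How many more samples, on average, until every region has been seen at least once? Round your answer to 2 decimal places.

From k distinct to k+1 distinct takes on average 15/(15-k) samples.
Sum over k = 7,...,14: E = 15/8 + 15/7 + 15/6 + ... + 15/2 + 15/1 = 40.768.

40.77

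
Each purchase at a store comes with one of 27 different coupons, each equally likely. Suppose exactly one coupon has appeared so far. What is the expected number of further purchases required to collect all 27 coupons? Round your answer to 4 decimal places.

The wait to go from k to k+1 distinct coupons is geometric with mean 27/(27-k).
Sum over k = 1,...,26: E = 27/26 + 27/25 + 27/24 + ... + 27/2 + 27/1 = 104.06933.

104.0693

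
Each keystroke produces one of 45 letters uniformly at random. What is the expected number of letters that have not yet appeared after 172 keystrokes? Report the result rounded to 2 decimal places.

For each letter, P(unseen after 172) = (44/45)^172 = 0.021.
By linearity of expectation, E[unseen] = 45·(44/45)^172 = 0.943.

0.94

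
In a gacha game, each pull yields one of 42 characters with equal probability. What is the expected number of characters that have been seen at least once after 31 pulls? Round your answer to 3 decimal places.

22.101

For each character, P(seen in 31 pulls) = 1 - (41/42)^31 = 0.5262.
By linearity of expectation, E[distinct seen] = 42·(1 - (41/42)^31) = 22.1015.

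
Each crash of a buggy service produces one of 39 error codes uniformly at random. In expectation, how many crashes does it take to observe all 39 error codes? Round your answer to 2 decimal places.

165.89

Split into phases: going from k distinct to k+1 distinct takes on average 39/(39-k) crashes.
E[T] = 39/39 + 39/38 + 39/37 + ... + 39/2 + 39/1 = 39·H_{39}.
H_{39} = 4.254, so E[T] = 165.888.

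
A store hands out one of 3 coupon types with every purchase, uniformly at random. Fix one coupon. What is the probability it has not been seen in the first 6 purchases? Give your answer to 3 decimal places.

0.088

On each purchase the fixed coupon fails to appear with probability 2/3.
P(still missing after 6) = (2/3)^6 = 0.0878.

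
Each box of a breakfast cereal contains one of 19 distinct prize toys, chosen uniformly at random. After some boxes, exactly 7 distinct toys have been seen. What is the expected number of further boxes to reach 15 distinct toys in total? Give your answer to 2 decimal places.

19.38

The wait to go from k to k+1 distinct toys is geometric with mean 19/(19-k).
Sum over k = 7,...,14: E = 19/12 + 19/11 + 19/10 + ... + 19/6 + 19/5 = 19.378.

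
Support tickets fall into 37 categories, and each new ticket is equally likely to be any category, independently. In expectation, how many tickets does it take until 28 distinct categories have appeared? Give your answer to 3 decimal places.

50.787

With k distinct categories already seen, the next new one arrives after an expected 37/(37-k) tickets.
Sum over k = 0,...,27: E = 37/37 + 37/36 + 37/35 + ... + 37/11 + 37/10 = 50.7869.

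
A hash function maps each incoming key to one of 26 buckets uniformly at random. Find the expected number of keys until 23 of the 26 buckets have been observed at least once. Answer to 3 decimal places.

52.548

Going from k to k+1 distinct takes a geometric number of keys with mean 26/(26-k).
Sum over k = 0,...,22: E = 26/26 + 26/25 + 26/24 + ... + 26/5 + 26/4 = 52.5482.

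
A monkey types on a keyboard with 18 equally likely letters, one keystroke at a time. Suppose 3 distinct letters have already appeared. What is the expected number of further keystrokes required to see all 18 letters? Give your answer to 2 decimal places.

59.73

With k distinct letters already seen, the next new one takes an expected 18/(18-k) keystrokes.
Sum over k = 3,...,17: E = 18/15 + 18/14 + 18/13 + ... + 18/2 + 18/1 = 59.728.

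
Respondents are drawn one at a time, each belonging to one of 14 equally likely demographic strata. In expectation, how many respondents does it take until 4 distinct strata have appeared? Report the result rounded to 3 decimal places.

Going from k to k+1 distinct takes a geometric number of respondents with mean 14/(14-k).
Sum over k = 0,...,3: E = 14/14 + 14/13 + 14/12 + 14/11 = 4.5163.

4.516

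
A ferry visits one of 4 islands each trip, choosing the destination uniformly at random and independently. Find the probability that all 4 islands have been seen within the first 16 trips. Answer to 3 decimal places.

By inclusion–exclusion over which islands are missing,
P(all seen) = Σ_{j=0}^{4} (-1)^j C(4,j)((4-j)/4)^16
= 1.0000 - 0.0401 + 0.0001 - 0.0000 + 0.0000
= 0.9600.

0.960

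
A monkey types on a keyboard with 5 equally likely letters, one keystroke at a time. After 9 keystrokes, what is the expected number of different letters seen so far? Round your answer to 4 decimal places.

4.3289

For each letter, P(seen in 9 keystrokes) = 1 - (4/5)^9 = 0.86578.
By linearity of expectation, E[distinct seen] = 5·(1 - (4/5)^9) = 4.32891.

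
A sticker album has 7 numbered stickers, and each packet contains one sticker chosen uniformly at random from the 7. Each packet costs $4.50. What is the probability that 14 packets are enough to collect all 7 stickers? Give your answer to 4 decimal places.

0.3666

Let A_i be the event that sticker i is missing after 14 packets. By inclusion–exclusion on the A_i,
P(all seen) = Σ_{j=0}^{7} (-1)^j C(7,j)((7-j)/7)^14
= 1.00000 - 0.80880 + 0.18898 - 0.01385 + 0.00025 - 0.00000 + 0.00000 - 0.00000
= 0.36657.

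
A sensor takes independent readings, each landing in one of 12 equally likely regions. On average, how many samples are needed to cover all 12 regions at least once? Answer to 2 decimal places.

37.24

Split into phases: going from k distinct to k+1 distinct takes on average 12/(12-k) samples.
E[T] = 12/12 + 12/11 + 12/10 + ... + 12/2 + 12/1 = 12·H_{12}.
H_{12} = 3.103, so E[T] = 37.239.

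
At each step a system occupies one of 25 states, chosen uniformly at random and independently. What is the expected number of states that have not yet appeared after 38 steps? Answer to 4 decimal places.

For each state, P(unseen after 38) = (24/25)^38 = 0.21199.
By linearity of expectation, E[unseen] = 25·(24/25)^38 = 5.29965.

5.2996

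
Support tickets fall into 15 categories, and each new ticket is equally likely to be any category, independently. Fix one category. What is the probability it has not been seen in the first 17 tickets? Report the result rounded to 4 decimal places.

0.3095

On each ticket the fixed category fails to appear with probability 14/15.
P(still missing after 17) = (14/15)^17 = 0.30947.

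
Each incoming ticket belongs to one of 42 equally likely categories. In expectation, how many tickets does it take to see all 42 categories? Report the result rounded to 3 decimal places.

After k distinct categories have appeared, the next ticket gives a new one with probability (42-k)/42, so the expected wait for the (k+1)-th is 42/(42-k).
E[T] = 42/42 + 42/41 + 42/40 + ... + 42/2 + 42/1 = 42·H_{42}.
H_{42} = 4.3267, so E[T] = 181.7232.

181.723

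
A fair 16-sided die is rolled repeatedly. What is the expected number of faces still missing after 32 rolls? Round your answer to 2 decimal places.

2.03

For each face, P(unseen after 32) = (15/16)^32 = 0.127.
By linearity of expectation, E[unseen] = 16·(15/16)^32 = 2.029.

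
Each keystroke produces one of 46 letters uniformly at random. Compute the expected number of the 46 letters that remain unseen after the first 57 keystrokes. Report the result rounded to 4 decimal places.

For each letter, P(unseen after 57) = (45/46)^57 = 0.28570.
By linearity of expectation, E[unseen] = 46·(45/46)^57 = 13.14240.

13.1424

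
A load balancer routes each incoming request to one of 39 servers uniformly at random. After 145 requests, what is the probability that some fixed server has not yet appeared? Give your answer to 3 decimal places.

0.023

On each request the fixed server fails to appear with probability 38/39.
P(still missing after 145) = (38/39)^145 = 0.0231.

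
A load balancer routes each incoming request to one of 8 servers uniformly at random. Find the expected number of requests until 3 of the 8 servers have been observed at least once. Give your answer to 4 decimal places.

With k distinct servers already seen, the next new one arrives after an expected 8/(8-k) requests.
Sum over k = 0,...,2: E = 8/8 + 8/7 + 8/6 = 3.47619.

3.4762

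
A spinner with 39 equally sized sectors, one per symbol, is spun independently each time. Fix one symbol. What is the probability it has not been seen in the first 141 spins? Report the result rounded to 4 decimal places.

Each spin misses the fixed symbol with probability (39-1)/39 = 38/39, independently.
P(still missing after 141) = (38/39)^141 = 0.02567.

0.0257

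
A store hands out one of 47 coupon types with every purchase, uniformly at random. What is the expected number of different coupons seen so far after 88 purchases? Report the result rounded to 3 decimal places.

39.918

For each coupon, P(seen in 88 purchases) = 1 - (46/47)^88 = 0.8493.
By linearity of expectation, E[distinct seen] = 47·(1 - (46/47)^88) = 39.9177.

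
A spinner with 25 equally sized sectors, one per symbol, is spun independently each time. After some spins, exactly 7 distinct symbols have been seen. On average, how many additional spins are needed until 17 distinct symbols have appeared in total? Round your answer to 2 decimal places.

The wait to go from k to k+1 distinct symbols is geometric with mean 25/(25-k).
Sum over k = 7,...,16: E = 25/18 + 25/17 + 25/16 + ... + 25/10 + 25/9 = 19.431.

19.43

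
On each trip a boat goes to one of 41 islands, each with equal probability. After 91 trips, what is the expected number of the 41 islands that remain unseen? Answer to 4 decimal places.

4.3342

For each island, P(unseen after 91) = (40/41)^91 = 0.10571.
By linearity of expectation, E[unseen] = 41·(40/41)^91 = 4.33423.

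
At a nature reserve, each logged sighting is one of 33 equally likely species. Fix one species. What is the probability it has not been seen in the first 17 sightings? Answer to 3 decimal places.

Each sighting misses the fixed species with probability (33-1)/33 = 32/33, independently.
P(still missing after 17) = (32/33)^17 = 0.5927.

0.593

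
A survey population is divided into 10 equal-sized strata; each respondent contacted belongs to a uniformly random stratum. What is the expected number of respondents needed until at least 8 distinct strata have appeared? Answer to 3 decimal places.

With k distinct strata already seen, the next new one arrives after an expected 10/(10-k) respondents.
Sum over k = 0,...,7: E = 10/10 + 10/9 + 10/8 + ... + 10/4 + 10/3 = 14.2897.

14.290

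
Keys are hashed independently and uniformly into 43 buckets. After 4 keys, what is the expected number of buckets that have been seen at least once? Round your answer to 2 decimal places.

For each bucket, P(seen in 4 keys) = 1 - (42/43)^4 = 0.090.
By linearity of expectation, E[distinct seen] = 43·(1 - (42/43)^4) = 3.863.

3.86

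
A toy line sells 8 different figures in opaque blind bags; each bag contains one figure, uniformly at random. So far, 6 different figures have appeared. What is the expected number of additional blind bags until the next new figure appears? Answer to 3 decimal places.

4.000

The number of blind bags until the next new figure is geometric with success probability 2/8, so its mean is 8/2.
E = 8/2 = 4.0000.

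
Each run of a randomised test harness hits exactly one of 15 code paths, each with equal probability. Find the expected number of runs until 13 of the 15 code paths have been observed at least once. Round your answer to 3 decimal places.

Going from k to k+1 distinct takes a geometric number of runs with mean 15/(15-k).
Sum over k = 0,...,12: E = 15/15 + 15/14 + 15/13 + ... + 15/4 + 15/3 = 27.2734.

27.273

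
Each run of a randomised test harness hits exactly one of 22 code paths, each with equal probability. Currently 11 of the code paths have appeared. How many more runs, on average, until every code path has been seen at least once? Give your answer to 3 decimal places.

With k distinct code paths already seen, the next new one takes an expected 22/(22-k) runs.
Sum over k = 11,...,21: E = 22/11 + 22/10 + 22/9 + ... + 22/2 + 22/1 = 66.4373.

66.437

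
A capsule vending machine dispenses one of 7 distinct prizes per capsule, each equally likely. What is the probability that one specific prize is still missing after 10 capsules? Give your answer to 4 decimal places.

0.2141

Each capsule misses the fixed prize with probability (7-1)/7 = 6/7, independently.
P(still missing after 10) = (6/7)^10 = 0.21406.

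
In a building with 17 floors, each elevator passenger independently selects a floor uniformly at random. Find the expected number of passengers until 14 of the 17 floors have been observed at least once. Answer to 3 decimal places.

Going from k to k+1 distinct takes a geometric number of passengers with mean 17/(17-k).
Sum over k = 0,...,13: E = 17/17 + 17/16 + 17/15 + ... + 17/5 + 17/4 = 27.3057.

27.306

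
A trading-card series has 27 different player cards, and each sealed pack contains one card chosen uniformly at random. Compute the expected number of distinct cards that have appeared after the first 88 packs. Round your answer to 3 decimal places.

26.025

For each card, P(seen in 88 packs) = 1 - (26/27)^88 = 0.9639.
By linearity of expectation, E[distinct seen] = 27·(1 - (26/27)^88) = 26.0250.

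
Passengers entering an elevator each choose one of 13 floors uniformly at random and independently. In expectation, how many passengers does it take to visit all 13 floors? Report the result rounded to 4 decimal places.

41.3417

The wait to go from k to k+1 distinct floors is geometric with mean 13/(13-k).
E[T] = 13/13 + 13/12 + 13/11 + ... + 13/2 + 13/1 = 13·H_{13}.
H_{13} = 3.18013, so E[T] = 41.34174.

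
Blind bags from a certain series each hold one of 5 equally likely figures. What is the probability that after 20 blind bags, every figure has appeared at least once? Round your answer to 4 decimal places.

By inclusion–exclusion over which figures are missing,
P(all seen) = Σ_{j=0}^{5} (-1)^j C(5,j)((5-j)/5)^20
= 1.00000 - 0.05765 + 0.00037 - 0.00000 + 0.00000 - 0.00000
= 0.94272.

0.9427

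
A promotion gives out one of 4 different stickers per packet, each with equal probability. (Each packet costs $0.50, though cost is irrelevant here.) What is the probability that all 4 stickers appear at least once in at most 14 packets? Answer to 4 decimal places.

0.9291

By inclusion–exclusion over which stickers are missing,
P(all seen) = Σ_{j=0}^{4} (-1)^j C(4,j)((4-j)/4)^14
= 1.00000 - 0.07127 + 0.00037 - 0.00000 + 0.00000
= 0.92909.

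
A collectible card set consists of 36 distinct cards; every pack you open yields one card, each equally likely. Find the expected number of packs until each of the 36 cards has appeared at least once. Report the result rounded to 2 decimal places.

150.28

After k distinct cards have appeared, the next pack gives a new one with probability (36-k)/36, so the expected wait for the (k+1)-th is 36/(36-k).
E[T] = 36/36 + 36/35 + 36/34 + ... + 36/2 + 36/1 = 36·H_{36}.
H_{36} = 4.175, so E[T] = 150.284.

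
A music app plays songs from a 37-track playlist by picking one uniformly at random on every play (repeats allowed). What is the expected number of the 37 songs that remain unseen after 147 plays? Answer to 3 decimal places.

For each song, P(unseen after 147) = (36/37)^147 = 0.0178.
By linearity of expectation, E[unseen] = 37·(36/37)^147 = 0.6592.

0.659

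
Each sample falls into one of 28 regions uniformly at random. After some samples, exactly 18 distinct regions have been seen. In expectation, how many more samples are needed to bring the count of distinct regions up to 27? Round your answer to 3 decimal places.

From k distinct to k+1 distinct takes on average 28/(28-k) samples.
Sum over k = 18,...,26: E = 28/10 + 28/9 + 28/8 + ... + 28/3 + 28/2 = 54.0111.

54.011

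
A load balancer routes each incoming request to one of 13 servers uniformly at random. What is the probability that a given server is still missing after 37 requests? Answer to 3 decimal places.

0.052

On each request the fixed server fails to appear with probability 12/13.
P(still missing after 37) = (12/13)^37 = 0.0517.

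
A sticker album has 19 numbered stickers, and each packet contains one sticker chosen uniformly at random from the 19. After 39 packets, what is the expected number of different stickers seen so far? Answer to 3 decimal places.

For each sticker, P(seen in 39 packets) = 1 - (18/19)^39 = 0.8786.
By linearity of expectation, E[distinct seen] = 19·(1 - (18/19)^39) = 16.6933.

16.693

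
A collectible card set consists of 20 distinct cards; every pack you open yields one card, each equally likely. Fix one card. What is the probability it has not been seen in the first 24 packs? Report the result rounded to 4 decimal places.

0.2920

On each pack the fixed card fails to appear with probability 19/20.
P(still missing after 24) = (19/20)^24 = 0.29199.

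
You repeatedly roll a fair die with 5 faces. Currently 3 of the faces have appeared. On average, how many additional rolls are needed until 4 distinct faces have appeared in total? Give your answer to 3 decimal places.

From k distinct to k+1 distinct takes on average 5/(5-k) rolls.
Only the k = 3 term is needed: E = 5/2 = 2.5000.

2.500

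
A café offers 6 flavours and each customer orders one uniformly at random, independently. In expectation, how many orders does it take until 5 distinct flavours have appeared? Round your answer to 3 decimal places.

With k distinct flavours already seen, the next new one arrives after an expected 6/(6-k) orders.
Sum over k = 0,...,4: E = 6/6 + 6/5 + 6/4 + 6/3 + 6/2 = 8.7000.

8.700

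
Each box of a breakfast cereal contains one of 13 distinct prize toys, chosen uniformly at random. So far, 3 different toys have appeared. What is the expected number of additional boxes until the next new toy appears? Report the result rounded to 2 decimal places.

1.30

Each box yields a new toy with probability (13-3)/13 = 10/13, so the wait is geometric with mean 13/10.
E = 13/10 = 1.300.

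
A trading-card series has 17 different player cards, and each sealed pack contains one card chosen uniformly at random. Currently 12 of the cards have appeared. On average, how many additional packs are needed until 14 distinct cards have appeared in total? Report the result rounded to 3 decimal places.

From k distinct to k+1 distinct takes on average 17/(17-k) packs.
Sum over k = 12,...,13: E = 17/5 + 17/4 = 7.6500.

7.650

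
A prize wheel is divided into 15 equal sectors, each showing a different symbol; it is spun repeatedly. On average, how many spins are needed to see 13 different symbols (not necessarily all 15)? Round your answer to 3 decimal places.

With k distinct symbols already seen, the next new one arrives after an expected 15/(15-k) spins.
Sum over k = 0,...,12: E = 15/15 + 15/14 + 15/13 + ... + 15/4 + 15/3 = 27.2734.

27.273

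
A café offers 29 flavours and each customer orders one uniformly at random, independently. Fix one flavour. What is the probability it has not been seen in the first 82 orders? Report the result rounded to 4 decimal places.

0.0563

Each order misses the fixed flavour with probability (29-1)/29 = 28/29, independently.
P(still missing after 82) = (28/29)^82 = 0.05628.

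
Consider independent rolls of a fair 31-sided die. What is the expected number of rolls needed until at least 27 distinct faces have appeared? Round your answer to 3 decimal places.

With k distinct faces already seen, the next new one arrives after an expected 31/(31-k) rolls.
Sum over k = 0,...,26: E = 31/31 + 31/30 + 31/29 + ... + 31/6 + 31/5 = 60.2613.

60.261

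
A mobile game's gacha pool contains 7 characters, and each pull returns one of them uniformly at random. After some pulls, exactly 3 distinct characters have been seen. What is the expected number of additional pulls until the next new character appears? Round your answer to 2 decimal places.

The number of pulls until the next new character is geometric with success probability 4/7, so its mean is 7/4.
E = 7/4 = 1.750.

1.75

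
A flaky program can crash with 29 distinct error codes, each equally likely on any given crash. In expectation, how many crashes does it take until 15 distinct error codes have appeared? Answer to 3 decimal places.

20.593

Going from k to k+1 distinct takes a geometric number of crashes with mean 29/(29-k).
Sum over k = 0,...,14: E = 29/29 + 29/28 + 29/27 + ... + 29/16 + 29/15 = 20.5927.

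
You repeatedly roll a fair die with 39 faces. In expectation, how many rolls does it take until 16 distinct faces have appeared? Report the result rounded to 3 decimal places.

With k distinct faces already seen, the next new one arrives after an expected 39/(39-k) rolls.
Sum over k = 0,...,15: E = 39/39 + 39/38 + 39/37 + ... + 39/25 + 39/24 = 20.2508.

20.251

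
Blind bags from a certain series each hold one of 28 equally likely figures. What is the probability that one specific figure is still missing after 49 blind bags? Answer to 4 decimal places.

0.1683

Each blind bag misses the fixed figure with probability (28-1)/28 = 27/28, independently.
P(still missing after 49) = (27/28)^49 = 0.16830.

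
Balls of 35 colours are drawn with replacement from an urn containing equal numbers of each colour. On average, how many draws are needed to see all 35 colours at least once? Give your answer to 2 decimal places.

145.14

The wait to go from k to k+1 distinct colours is geometric with mean 35/(35-k).
E[T] = 35/35 + 35/34 + 35/33 + ... + 35/2 + 35/1 = 35·H_{35}.
H_{35} = 4.147, so E[T] = 145.137.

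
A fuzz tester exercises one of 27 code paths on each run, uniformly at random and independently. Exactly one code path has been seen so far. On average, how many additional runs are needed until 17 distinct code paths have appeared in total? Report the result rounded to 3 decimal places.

24.987

With k distinct code paths already seen, the next new one takes an expected 27/(27-k) runs.
Sum over k = 1,...,16: E = 27/26 + 27/25 + 27/24 + ... + 27/12 + 27/11 = 24.9872.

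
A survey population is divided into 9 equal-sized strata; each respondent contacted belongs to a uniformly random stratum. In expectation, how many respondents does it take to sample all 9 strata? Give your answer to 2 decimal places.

25.46

Split into phases: going from k distinct to k+1 distinct takes on average 9/(9-k) respondents.
E[T] = 9/9 + 9/8 + 9/7 + ... + 9/2 + 9/1 = 9·H_{9}.
H_{9} = 2.829, so E[T] = 25.461.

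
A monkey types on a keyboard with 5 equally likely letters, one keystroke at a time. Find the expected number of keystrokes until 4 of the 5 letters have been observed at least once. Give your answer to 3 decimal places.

6.417

With k distinct letters already seen, the next new one arrives after an expected 5/(5-k) keystrokes.
Sum over k = 0,...,3: E = 5/5 + 5/4 + 5/3 + 5/2 = 6.4167.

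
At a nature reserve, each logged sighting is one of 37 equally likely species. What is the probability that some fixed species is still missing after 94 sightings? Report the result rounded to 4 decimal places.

0.0761

Each sighting misses the fixed species with probability (37-1)/37 = 36/37, independently.
P(still missing after 94) = (36/37)^94 = 0.07612.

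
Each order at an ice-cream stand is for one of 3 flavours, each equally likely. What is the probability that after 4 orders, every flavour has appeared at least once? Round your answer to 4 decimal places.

By inclusion–exclusion over which flavours are missing,
P(all seen) = Σ_{j=0}^{3} (-1)^j C(3,j)((3-j)/3)^4
= 1.00000 - 0.59259 + 0.03704 - 0.00000
= 0.44444.

0.4444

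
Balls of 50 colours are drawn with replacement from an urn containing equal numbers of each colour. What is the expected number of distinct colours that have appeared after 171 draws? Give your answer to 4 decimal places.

48.4201

For each colour, P(seen in 171 draws) = 1 - (49/50)^171 = 0.96840.
By linearity of expectation, E[distinct seen] = 50·(1 - (49/50)^171) = 48.42010.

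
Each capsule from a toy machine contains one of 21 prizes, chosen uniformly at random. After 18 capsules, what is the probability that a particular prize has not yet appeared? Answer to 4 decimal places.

On each capsule the fixed prize fails to appear with probability 20/21.
P(still missing after 18) = (20/21)^18 = 0.41552.

0.4155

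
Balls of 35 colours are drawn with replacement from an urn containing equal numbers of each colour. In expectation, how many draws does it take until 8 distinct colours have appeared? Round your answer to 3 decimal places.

Going from k to k+1 distinct takes a geometric number of draws with mean 35/(35-k).
Sum over k = 0,...,7: E = 35/35 + 35/34 + 35/33 + ... + 35/29 + 35/28 = 8.9364.

8.936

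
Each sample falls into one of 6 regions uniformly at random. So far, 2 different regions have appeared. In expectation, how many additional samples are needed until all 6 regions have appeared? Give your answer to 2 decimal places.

The wait to go from k to k+1 distinct regions is geometric with mean 6/(6-k).
Sum over k = 2,...,5: E = 6/4 + 6/3 + 6/2 + 6/1 = 12.500.

12.50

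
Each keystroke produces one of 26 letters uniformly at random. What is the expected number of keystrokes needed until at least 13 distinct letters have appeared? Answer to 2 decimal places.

17.53

Going from k to k+1 distinct takes a geometric number of keystrokes with mean 26/(26-k).
Sum over k = 0,...,12: E = 26/26 + 26/25 + 26/24 + ... + 26/15 + 26/14 = 17.531.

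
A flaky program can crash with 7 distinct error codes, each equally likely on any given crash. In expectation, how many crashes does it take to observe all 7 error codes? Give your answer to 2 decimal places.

The wait to go from k to k+1 distinct error codes is geometric with mean 7/(7-k).
E[T] = 7/7 + 7/6 + 7/5 + ... + 7/2 + 7/1 = 7·H_{7}.
H_{7} = 2.593, so E[T] = 18.150.

18.15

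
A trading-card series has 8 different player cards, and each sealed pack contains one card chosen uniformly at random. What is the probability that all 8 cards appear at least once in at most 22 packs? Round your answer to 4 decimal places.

0.6243

Let A_i be the event that card i is missing after 22 packs. By inclusion–exclusion on the A_i,
P(all seen) = Σ_{j=0}^{8} (-1)^j C(8,j)((8-j)/8)^22
= 1.00000 - 0.42390 + 0.04995 - 0.00181 + 0.00002 - 0.00000 + 0.00000 - 0.00000 + 0.00000
= 0.62425.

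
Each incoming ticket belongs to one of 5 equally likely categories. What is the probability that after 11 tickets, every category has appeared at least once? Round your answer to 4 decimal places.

0.6064

By inclusion–exclusion over which categories are missing,
P(all seen) = Σ_{j=0}^{5} (-1)^j C(5,j)((5-j)/5)^11
= 1.00000 - 0.42950 + 0.03628 - 0.00042 + 0.00000 - 0.00000
= 0.60636.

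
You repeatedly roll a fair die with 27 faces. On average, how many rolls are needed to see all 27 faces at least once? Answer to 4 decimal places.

105.0693

After k distinct faces have appeared, the next roll gives a new one with probability (27-k)/27, so the expected wait for the (k+1)-th is 27/(27-k).
E[T] = 27/27 + 27/26 + 27/25 + ... + 27/2 + 27/1 = 27·H_{27}.
H_{27} = 3.89146, so E[T] = 105.06933.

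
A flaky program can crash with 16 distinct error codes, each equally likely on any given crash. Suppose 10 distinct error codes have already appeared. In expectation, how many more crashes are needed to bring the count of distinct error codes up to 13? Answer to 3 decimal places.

9.867

From k distinct to k+1 distinct takes on average 16/(16-k) crashes.
Sum over k = 10,...,12: E = 16/6 + 16/5 + 16/4 = 9.8667.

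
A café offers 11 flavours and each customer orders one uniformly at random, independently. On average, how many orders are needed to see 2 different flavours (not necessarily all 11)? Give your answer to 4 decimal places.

2.1000

With k distinct flavours already seen, the next new one arrives after an expected 11/(11-k) orders.
Sum over k = 0,...,1: E = 11/11 + 11/10 = 2.10000.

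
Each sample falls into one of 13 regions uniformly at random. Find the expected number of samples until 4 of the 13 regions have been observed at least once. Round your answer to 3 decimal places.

4.565

With k distinct regions already seen, the next new one arrives after an expected 13/(13-k) samples.
Sum over k = 0,...,3: E = 13/13 + 13/12 + 13/11 + 13/10 = 4.5652.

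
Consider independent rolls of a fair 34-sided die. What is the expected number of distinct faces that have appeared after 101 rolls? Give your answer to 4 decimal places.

32.3327

For each face, P(seen in 101 rolls) = 1 - (33/34)^101 = 0.95096.
By linearity of expectation, E[distinct seen] = 34·(1 - (33/34)^101) = 32.33269.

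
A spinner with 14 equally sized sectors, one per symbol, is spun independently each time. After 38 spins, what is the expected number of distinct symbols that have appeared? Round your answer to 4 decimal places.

For each symbol, P(seen in 38 spins) = 1 - (13/14)^38 = 0.94016.
By linearity of expectation, E[distinct seen] = 14·(1 - (13/14)^38) = 13.16226.

13.1623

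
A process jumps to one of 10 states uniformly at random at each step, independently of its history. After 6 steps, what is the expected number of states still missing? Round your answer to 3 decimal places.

For each state, P(unseen after 6) = (9/10)^6 = 0.5314.
By linearity of expectation, E[unseen] = 10·(9/10)^6 = 5.3144.

5.314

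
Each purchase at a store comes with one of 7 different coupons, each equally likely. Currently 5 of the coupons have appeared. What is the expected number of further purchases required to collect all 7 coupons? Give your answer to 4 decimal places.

From k distinct to k+1 distinct takes on average 7/(7-k) purchases.
Sum over k = 5,...,6: E = 7/2 + 7/1 = 10.50000.

10.5000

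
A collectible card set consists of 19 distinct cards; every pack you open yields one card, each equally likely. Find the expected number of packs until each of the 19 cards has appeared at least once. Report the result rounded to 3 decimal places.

67.407

After k distinct cards have appeared, the next pack gives a new one with probability (19-k)/19, so the expected wait for the (k+1)-th is 19/(19-k).
E[T] = 19/19 + 19/18 + 19/17 + ... + 19/2 + 19/1 = 19·H_{19}.
H_{19} = 3.5477, so E[T] = 67.4071.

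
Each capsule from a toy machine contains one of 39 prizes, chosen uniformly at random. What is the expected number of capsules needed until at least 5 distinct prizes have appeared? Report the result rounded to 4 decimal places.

Going from k to k+1 distinct takes a geometric number of capsules with mean 39/(39-k).
Sum over k = 0,...,4: E = 39/39 + 39/38 + 39/37 + 39/36 + 39/35 = 5.27799.

5.2780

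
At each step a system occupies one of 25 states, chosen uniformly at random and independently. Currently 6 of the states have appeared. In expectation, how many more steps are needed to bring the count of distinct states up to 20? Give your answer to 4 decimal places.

From k distinct to k+1 distinct takes on average 25/(25-k) steps.
Sum over k = 6,...,19: E = 25/19 + 25/18 + 25/17 + ... + 25/7 + 25/6 = 31.61016.

31.6102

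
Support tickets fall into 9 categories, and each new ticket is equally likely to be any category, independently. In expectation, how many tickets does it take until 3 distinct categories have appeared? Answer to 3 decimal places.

3.411

Going from k to k+1 distinct takes a geometric number of tickets with mean 9/(9-k).
Sum over k = 0,...,2: E = 9/9 + 9/8 + 9/7 = 3.4107.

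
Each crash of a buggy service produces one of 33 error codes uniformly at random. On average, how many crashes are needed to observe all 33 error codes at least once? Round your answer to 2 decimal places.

134.93

The wait to go from k to k+1 distinct error codes is geometric with mean 33/(33-k).
E[T] = 33/33 + 33/32 + 33/31 + ... + 33/2 + 33/1 = 33·H_{33}.
H_{33} = 4.089, so E[T] = 134.930.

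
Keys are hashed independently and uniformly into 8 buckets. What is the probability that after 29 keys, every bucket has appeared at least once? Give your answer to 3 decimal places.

0.840

Let A_i be the event that bucket i is missing after 29 keys. By inclusion–exclusion on the A_i,
P(all seen) = Σ_{j=0}^{8} (-1)^j C(8,j)((8-j)/8)^29
= 1.0000 - 0.1665 + 0.0067 - 0.0001 + 0.0000 - 0.0000 + 0.0000 - 0.0000 + 0.0000
= 0.8401.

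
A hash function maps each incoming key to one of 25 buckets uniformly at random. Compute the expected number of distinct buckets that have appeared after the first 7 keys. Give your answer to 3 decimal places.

For each bucket, P(seen in 7 keys) = 1 - (24/25)^7 = 0.2486.
By linearity of expectation, E[distinct seen] = 25·(1 - (24/25)^7) = 6.2138.

6.214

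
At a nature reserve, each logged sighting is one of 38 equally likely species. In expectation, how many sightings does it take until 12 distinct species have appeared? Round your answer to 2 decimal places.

14.19

With k distinct species already seen, the next new one arrives after an expected 38/(38-k) sightings.
Sum over k = 0,...,11: E = 38/38 + 38/37 + 38/36 + ... + 38/28 + 38/27 = 14.192.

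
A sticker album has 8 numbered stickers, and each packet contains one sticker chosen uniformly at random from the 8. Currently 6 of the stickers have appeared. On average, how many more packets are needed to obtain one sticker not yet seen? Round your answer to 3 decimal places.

4.000

Each packet yields a new sticker with probability (8-6)/8 = 2/8, so the wait is geometric with mean 8/2.
E = 8/2 = 4.0000.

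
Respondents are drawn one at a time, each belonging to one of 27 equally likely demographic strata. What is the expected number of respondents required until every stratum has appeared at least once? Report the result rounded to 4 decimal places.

Split into phases: going from k distinct to k+1 distinct takes on average 27/(27-k) respondents.
E[T] = 27/27 + 27/26 + 27/25 + ... + 27/2 + 27/1 = 27·H_{27}.
H_{27} = 3.89146, so E[T] = 105.06933.

105.0693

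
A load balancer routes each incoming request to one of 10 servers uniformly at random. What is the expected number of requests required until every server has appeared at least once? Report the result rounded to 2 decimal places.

Split into phases: going from k distinct to k+1 distinct takes on average 10/(10-k) requests.
E[T] = 10/10 + 10/9 + 10/8 + ... + 10/2 + 10/1 = 10·H_{10}.
H_{10} = 2.929, so E[T] = 29.290.

29.29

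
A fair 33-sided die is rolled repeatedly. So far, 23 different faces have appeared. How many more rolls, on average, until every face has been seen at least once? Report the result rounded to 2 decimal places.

96.66

The wait to go from k to k+1 distinct faces is geometric with mean 33/(33-k).
Sum over k = 23,...,32: E = 33/10 + 33/9 + 33/8 + ... + 33/2 + 33/1 = 96.656.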